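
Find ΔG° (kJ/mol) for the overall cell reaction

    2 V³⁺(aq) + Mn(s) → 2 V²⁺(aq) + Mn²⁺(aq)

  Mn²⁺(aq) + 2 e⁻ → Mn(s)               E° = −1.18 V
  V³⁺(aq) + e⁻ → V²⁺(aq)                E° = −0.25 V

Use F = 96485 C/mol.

−179 kJ/mol

In the reaction as written V³⁺(aq) is reduced, so the V³⁺/V²⁺ couple is the cathode and Mn²⁺/Mn is the anode.
E°cell = −0.25 − (−1.18) = +0.93 V; balancing electrons gives n = 2.
ΔG° = −nFE°cell = −(2)(96485)(+0.93) J/mol = −179 kJ/mol.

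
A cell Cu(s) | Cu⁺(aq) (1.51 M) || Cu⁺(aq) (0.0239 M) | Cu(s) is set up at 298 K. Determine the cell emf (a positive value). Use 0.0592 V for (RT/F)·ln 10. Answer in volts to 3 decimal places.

For a concentration cell E°cell = 0, since both electrodes use the same couple.
The compartment with the higher Cu⁺(aq) concentration (1.51 M) acts as the cathode; ions are reduced there and produced at the dilute (0.0239 M) anode.
With n = 1, Ecell = −(0.0592/1)·log([dilute]/[conc]) = −(0.0592/1)·log(0.0239/1.51) = +0.107 V.

0.107 V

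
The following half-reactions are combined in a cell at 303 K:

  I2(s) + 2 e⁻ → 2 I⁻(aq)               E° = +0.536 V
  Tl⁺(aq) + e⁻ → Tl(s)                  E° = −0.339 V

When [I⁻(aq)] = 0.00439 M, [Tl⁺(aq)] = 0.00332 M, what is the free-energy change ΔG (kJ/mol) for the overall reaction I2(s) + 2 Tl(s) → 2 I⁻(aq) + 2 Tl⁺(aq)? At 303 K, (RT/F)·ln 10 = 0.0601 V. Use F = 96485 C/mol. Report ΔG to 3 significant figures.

−225 kJ/mol

The standard cell potential is +0.536 − (−0.339) = +0.875 V, with n = 2 electrons in the balanced equation.
Here Q = [I⁻(aq)]^2·[Tl⁺(aq)]^2 = 2.12×10^−10 (log Q = −9.673), giving E = +0.875 − (0.0601/2)·(−9.673) = +1.1657 V.
ΔG = −nFE = −(2)(96485)(+1.1657) J/mol = −225 kJ/mol.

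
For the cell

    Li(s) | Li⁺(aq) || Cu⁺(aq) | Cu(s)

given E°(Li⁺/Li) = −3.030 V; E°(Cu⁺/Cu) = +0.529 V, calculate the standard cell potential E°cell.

By convention the left-hand electrode in cell notation is the anode (oxidation) and the right-hand electrode is the cathode (reduction).
E°cell = E°(right) − E°(left) = +0.529 − (−3.030) = +3.559 V.

+3.559 V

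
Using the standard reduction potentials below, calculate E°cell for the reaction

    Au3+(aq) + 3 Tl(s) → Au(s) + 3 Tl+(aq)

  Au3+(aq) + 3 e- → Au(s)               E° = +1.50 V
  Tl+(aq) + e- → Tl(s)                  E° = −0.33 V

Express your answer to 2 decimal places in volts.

+1.83 V

In the reaction as written, Au3+(aq) is reduced (cathode) and Tl+(aq) is produced by oxidation at the anode.
E°cell = E°(cathode) − E°(anode) = +1.50 − (−0.33) = +1.83 V.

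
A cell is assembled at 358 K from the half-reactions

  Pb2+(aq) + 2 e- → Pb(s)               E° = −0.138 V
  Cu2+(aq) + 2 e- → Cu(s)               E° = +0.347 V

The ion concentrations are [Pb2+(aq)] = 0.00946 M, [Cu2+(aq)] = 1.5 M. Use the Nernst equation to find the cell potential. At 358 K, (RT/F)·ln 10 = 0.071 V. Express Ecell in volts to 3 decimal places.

The Cu²⁺/Cu couple has the more positive E°, so it is the cathode; Pb²⁺/Pb is the anode.
The standard potential is +0.347 − (−0.138) = +0.485 V and the balanced reaction transfers n = 2 electrons.
For the overall reaction Cu2+(aq) + Pb(s) → Cu(s) + Pb2+(aq), Q = [Pb2+(aq)] / [Cu2+(aq)] = 0.00631, giving log Q = −2.200.
E = E° − (0.071/n)·log Q = +0.485 − (0.071/2)(−2.200) = +0.563 V.

+0.563 V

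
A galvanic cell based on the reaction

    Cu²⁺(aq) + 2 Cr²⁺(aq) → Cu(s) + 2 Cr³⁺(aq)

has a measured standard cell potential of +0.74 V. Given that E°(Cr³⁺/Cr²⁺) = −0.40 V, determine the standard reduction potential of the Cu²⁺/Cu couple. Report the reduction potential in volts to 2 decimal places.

+0.34 V

In the reaction as written the Cu²⁺/Cu couple is reduced (cathode) and Cr³⁺/Cr²⁺ is oxidized (anode), so E°cell = E°(Cu²⁺/Cu) − E°(Cr³⁺/Cr²⁺).
E°(Cu²⁺/Cu) = E°cell + E°(anode) = +0.74 + (−0.40) = +0.34 V.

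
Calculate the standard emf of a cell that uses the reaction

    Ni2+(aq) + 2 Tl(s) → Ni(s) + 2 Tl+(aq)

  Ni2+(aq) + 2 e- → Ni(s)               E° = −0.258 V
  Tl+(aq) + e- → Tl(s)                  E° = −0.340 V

Ni2+(aq) gains electrons, so the Ni²⁺/Ni couple is the cathode; the Tl⁺/Tl couple is the anode.
E°cell = E°(cathode) − E°(anode) = −0.258 − (−0.340) = +0.082 V.

+0.082 V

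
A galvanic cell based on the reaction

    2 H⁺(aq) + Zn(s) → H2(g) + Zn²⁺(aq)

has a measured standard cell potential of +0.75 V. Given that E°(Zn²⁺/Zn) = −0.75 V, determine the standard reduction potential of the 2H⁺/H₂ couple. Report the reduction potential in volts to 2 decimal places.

In the reaction as written the 2H⁺/H₂ couple is reduced (cathode) and Zn²⁺/Zn is oxidized (anode), so E°cell = E°(2H⁺/H₂) − E°(Zn²⁺/Zn).
E°(2H⁺/H₂) = E°cell + E°(anode) = +0.75 + (−0.75) = +0.00 V.

+0.00 V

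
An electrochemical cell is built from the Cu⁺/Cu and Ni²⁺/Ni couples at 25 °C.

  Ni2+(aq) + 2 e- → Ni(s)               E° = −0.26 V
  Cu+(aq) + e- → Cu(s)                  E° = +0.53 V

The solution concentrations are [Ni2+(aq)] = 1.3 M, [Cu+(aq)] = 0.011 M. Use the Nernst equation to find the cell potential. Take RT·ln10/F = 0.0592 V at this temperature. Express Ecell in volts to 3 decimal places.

+0.671 V

Cu⁺/Cu is reduced (cathode, E° = +0.53 V) and Ni²⁺/Ni is oxidized (anode).
The standard potential is +0.53 − (−0.26) = +0.79 V and the balanced reaction transfers n = 2 electrons.
Balancing gives 2 Cu+(aq) + Ni(s) → 2 Cu(s) + Ni2+(aq); hence Q = [Ni2+(aq)] / [Cu+(aq)]^2 = 1.07×10^4 (log Q = 4.031).
Applying E = E° − (RT ln10/nF)·log Q gives +0.79 − (0.0592/2)(4.031) = +0.671 V.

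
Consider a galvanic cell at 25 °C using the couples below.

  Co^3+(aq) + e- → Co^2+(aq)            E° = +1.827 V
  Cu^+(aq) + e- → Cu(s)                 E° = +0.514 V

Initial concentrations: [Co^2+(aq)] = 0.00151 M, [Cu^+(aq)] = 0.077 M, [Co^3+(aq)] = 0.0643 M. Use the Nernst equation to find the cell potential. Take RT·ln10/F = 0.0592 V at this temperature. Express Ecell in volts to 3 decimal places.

Since E°(Co³⁺/Co²⁺) > E°(Cu⁺/Cu), Co³⁺/Co²⁺ serves as the cathode.
The standard potential is +1.827 − (+0.514) = +1.313 V and the balanced reaction transfers n = 1 electron.
Balancing gives Co^3+(aq) + Cu(s) → Co^2+(aq) + Cu^+(aq); hence Q = ([Co^2+(aq)]·[Cu^+(aq)]) / [Co^3+(aq)] = 0.00181 (log Q = −2.743).
Applying E = E° − (RT ln10/nF)·log Q gives +1.313 − (0.0592/1)(−2.743) = +1.475 V.

+1.475 V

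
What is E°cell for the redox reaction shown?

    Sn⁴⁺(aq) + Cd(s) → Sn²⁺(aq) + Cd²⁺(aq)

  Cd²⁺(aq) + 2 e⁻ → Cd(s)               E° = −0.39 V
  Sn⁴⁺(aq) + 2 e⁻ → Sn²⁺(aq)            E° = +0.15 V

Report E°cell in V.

+0.54 V

Sn⁴⁺(aq) gains electrons, so the Sn⁴⁺/Sn²⁺ couple is the cathode; the Cd²⁺/Cd couple is the anode.
E°cell = E°(cathode) − E°(anode) = +0.15 − (−0.39) = +0.54 V.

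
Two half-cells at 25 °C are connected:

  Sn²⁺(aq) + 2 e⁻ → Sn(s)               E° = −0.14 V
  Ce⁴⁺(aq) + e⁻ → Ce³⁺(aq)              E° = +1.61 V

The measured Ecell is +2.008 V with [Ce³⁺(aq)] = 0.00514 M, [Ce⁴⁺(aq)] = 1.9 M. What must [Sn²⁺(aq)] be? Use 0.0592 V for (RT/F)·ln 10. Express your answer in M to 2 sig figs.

0.00026 M

With Ce⁴⁺/Ce³⁺ at the cathode and Sn²⁺/Sn at the anode, E°cell = +1.61 − (−0.14) = +1.75 V (n = 2).
From the Nernst equation, log Q = n(E° − E)/0.0592 = 2·(+1.75 − (+2.008))/0.0592 = −8.716.
For 2 Ce⁴⁺(aq) + Sn(s) → 2 Ce³⁺(aq) + Sn²⁺(aq), the reaction quotient is Q = ([Ce³⁺(aq)]^2·[Sn²⁺(aq)]) / [Ce⁴⁺(aq)]^2.
Substituting the known concentrations and solving, log [Sn²⁺(aq)] = −3.580 and [Sn²⁺(aq)] = 0.00026 M.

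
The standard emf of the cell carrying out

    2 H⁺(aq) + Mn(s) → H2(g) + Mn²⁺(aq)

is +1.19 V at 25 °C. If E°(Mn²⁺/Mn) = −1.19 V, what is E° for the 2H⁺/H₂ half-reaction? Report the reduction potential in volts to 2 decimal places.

In the reaction as written the 2H⁺/H₂ couple is reduced (cathode) and Mn²⁺/Mn is oxidized (anode), so E°cell = E°(2H⁺/H₂) − E°(Mn²⁺/Mn).
E°(2H⁺/H₂) = E°cell + E°(anode) = +1.19 + (−1.19) = +0.00 V.

+0.00 V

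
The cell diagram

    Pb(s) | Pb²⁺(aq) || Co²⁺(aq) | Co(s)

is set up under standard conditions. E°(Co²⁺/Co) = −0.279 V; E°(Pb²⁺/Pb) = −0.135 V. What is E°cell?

By convention the left-hand electrode in cell notation is the anode (oxidation) and the right-hand electrode is the cathode (reduction).
E°cell = E°(right) − E°(left) = −0.279 − (−0.135) = −0.144 V.
The negative sign shows that, as written, the cell would require an external voltage to drive the reaction.

−0.144 V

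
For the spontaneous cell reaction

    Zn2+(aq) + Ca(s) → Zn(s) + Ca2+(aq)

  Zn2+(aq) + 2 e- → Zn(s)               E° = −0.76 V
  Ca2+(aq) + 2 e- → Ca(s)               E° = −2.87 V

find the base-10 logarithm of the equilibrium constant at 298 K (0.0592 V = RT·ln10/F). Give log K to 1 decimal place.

log K = 71.3

The Zn²⁺/Zn couple is reduced (cathode); E°cell = −0.76 − (−2.87) = +2.11 V with n = 2.
At equilibrium E = 0, so log K = nE°cell / 0.0592 = (2)(+2.11) / 0.0592 = 71.3.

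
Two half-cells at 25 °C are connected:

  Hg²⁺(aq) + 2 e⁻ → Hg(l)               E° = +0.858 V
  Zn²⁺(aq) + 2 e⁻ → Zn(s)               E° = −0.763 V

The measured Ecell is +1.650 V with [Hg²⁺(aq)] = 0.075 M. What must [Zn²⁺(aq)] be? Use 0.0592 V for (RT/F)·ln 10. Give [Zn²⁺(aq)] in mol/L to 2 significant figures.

0.0079 M

With Hg²⁺/Hg at the cathode and Zn²⁺/Zn at the anode, E°cell = +0.858 − (−0.763) = +1.621 V (n = 2).
From the Nernst equation, log Q = n(E° − E)/0.0592 = 2·(+1.621 − (+1.650))/0.0592 = −0.980.
For Hg²⁺(aq) + Zn(s) → Hg(l) + Zn²⁺(aq), the reaction quotient is Q = [Zn²⁺(aq)] / [Hg²⁺(aq)].
Solving for the unknown gives log [Zn²⁺(aq)] = −2.105, so [Zn²⁺(aq)] ≈ 0.0079 M.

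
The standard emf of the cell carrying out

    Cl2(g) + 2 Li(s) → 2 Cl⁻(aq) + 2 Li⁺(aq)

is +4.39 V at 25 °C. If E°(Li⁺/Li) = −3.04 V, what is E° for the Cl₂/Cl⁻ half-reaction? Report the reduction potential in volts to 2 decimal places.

+1.35 V

In the reaction as written the Cl₂/Cl⁻ couple is reduced (cathode) and Li⁺/Li is oxidized (anode), so E°cell = E°(Cl₂/Cl⁻) − E°(Li⁺/Li).
E°(Cl₂/Cl⁻) = E°cell + E°(anode) = +4.39 + (−3.04) = +1.35 V.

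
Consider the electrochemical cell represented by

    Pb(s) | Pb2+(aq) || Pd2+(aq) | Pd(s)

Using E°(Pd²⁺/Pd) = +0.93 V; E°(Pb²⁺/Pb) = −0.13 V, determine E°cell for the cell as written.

By convention the left-hand electrode in cell notation is the anode (oxidation) and the right-hand electrode is the cathode (reduction).
E°cell = E°(right) − E°(left) = +0.93 − (−0.13) = +1.06 V.

+1.06 V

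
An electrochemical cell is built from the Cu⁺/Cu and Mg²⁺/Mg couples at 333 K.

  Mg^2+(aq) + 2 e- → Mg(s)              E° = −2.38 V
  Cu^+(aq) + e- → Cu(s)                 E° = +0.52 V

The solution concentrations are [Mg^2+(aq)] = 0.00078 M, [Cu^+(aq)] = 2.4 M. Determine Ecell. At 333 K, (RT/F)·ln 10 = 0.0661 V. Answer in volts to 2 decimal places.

Since E°(Cu⁺/Cu) > E°(Mg²⁺/Mg), Cu⁺/Cu serves as the cathode.
E°cell = E°cat − E°an = +0.52 − (−2.38) = +2.90 V; n = 2.
For the overall reaction 2 Cu^+(aq) + Mg(s) → 2 Cu(s) + Mg^2+(aq), Q = [Mg^2+(aq)] / [Cu^+(aq)]^2 = 0.000135, giving log Q = −3.868.
E = E° − (0.0661/n)·log Q = +2.90 − (0.0661/2)(−3.868) = +3.03 V.

+3.03 V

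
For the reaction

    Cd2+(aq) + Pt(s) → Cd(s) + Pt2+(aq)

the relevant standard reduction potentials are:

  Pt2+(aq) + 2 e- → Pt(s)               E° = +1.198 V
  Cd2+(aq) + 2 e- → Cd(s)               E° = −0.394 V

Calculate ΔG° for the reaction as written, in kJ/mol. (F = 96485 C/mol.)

+307 kJ/mol

In the reaction as written Cd2+(aq) is reduced, so the Cd²⁺/Cd couple is the cathode and Pt²⁺/Pt is the anode.
E°cell = −0.394 − (+1.198) = −1.592 V; balancing electrons gives n = 2.
ΔG° = −nFE°cell = −(2)(96485)(−1.592) J/mol = +307 kJ/mol.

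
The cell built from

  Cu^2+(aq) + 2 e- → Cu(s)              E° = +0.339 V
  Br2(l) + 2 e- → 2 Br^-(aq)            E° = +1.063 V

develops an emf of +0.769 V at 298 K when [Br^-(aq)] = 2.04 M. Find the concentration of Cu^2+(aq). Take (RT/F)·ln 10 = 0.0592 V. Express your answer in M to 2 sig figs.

0.0073 M

With Br₂/Br⁻ at the cathode and Cu²⁺/Cu at the anode, E°cell = +1.063 − (+0.339) = +0.724 V (n = 2).
Rearranging E = E° − (0.0592/n)·log Q gives log Q = 2(+0.724 − (+0.769))/0.0592 = −1.520.
For Br2(l) + Cu(s) → 2 Br^-(aq) + Cu^2+(aq), the reaction quotient is Q = [Br^-(aq)]^2·[Cu^2+(aq)].
Isolating [Cu^2+(aq)] in Q = 10^{−1.520} yields log [Cu^2+(aq)] = −2.139, i.e. 0.0073 M.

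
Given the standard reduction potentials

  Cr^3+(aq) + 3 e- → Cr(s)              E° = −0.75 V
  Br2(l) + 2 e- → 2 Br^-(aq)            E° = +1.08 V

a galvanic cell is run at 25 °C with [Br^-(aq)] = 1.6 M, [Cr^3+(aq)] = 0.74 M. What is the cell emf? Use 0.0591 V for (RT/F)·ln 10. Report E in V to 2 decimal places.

The Br₂/Br⁻ couple has the more positive E°, so it is the cathode; Cr³⁺/Cr is the anode.
E°cell = E°cat − E°an = +1.08 − (−0.75) = +1.83 V; n = 6.
The balanced reaction is 3 Br2(l) + 2 Cr(s) → 6 Br^-(aq) + 2 Cr^3+(aq), so Q = [Br^-(aq)]^6·[Cr^3+(aq)]^2 = 9.19 and log Q = 0.963.
E = E° − (0.0591/n)·log Q = +1.83 − (0.0591/6)(0.963) = +1.82 V.

+1.82 V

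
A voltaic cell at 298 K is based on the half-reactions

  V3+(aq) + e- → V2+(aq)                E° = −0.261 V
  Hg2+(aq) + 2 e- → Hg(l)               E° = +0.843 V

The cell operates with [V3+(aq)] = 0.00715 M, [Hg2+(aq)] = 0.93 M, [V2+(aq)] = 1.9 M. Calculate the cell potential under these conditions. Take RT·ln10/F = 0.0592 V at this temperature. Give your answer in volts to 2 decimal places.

Since E°(Hg²⁺/Hg) > E°(V³⁺/V²⁺), Hg²⁺/Hg serves as the cathode.
E°cell = E°cat − E°an = +0.843 − (−0.261) = +1.104 V; n = 2.
Balancing gives Hg2+(aq) + 2 V2+(aq) → Hg(l) + 2 V3+(aq); hence Q = [V3+(aq)]^2 / ([Hg2+(aq)]·[V2+(aq)]^2) = 1.52×10^−5 (log Q = −4.817).
Applying E = E° − (RT ln10/nF)·log Q gives +1.104 − (0.0592/2)(−4.817) = +1.25 V.

+1.25 V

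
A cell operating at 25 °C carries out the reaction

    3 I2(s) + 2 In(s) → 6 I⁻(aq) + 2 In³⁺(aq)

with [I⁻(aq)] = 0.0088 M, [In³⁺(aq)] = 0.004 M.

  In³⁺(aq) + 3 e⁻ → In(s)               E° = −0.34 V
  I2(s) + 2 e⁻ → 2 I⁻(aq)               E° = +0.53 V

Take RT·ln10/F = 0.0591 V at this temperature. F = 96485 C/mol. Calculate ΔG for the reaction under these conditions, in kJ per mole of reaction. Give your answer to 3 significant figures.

−601 kJ/mol

With I₂/I⁻ reduced at the cathode, E°cell = +0.53 − (−0.34) = +0.87 V and n = 6.
The reaction quotient is [I⁻(aq)]^6·[In³⁺(aq)]^2 = 7.43×10^−18; by Nernst, E = +0.87 − (0.0591/6)(−17.129) = +1.0387 V.
ΔG = −nFE = −(6)(96485)(+1.0387) J/mol = −601 kJ/mol.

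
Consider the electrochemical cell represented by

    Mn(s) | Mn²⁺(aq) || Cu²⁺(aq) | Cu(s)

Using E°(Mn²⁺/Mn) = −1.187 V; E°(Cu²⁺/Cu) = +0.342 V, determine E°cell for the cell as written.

By convention the left-hand electrode in cell notation is the anode (oxidation) and the right-hand electrode is the cathode (reduction).
E°cell = E°(right) − E°(left) = +0.342 − (−1.187) = +1.529 V.

+1.529 V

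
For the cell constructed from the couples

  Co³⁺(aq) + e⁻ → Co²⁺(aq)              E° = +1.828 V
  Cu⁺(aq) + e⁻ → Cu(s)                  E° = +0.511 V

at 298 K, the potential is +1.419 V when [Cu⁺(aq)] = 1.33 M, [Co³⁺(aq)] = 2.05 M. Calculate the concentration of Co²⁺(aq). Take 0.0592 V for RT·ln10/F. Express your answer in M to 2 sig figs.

The Co³⁺/Co²⁺ couple has the larger reduction potential, so it is the cathode: E°cell = +1.828 − (+0.511) = +1.317 V and n = 1.
Rearranging E = E° − (0.0592/n)·log Q gives log Q = 1(+1.317 − (+1.419))/0.0592 = −1.723.
The balanced reaction is Co³⁺(aq) + Cu(s) → Co²⁺(aq) + Cu⁺(aq), so Q = ([Co²⁺(aq)]·[Cu⁺(aq)]) / [Co³⁺(aq)].
Solving for the unknown gives log [Co²⁺(aq)] = −1.535, so [Co²⁺(aq)] ≈ 0.029 M.

0.029 M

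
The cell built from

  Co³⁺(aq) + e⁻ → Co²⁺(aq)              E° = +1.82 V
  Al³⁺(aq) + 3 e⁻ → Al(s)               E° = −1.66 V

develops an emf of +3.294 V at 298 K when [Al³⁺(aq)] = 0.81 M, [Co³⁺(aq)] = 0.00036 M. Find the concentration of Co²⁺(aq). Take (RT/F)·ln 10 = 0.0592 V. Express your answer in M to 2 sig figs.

Co³⁺/Co²⁺ is the cathode (higher E°); E°cell = +1.82 − (−1.66) = +3.48 V with n = 3.
Since E = E° − (0.0592/n)·log Q, log Q = n(E° − E)/0.0592 = 9.426.
For 3 Co³⁺(aq) + Al(s) → 3 Co²⁺(aq) + Al³⁺(aq), the reaction quotient is Q = ([Co²⁺(aq)]^3·[Al³⁺(aq)]) / [Co³⁺(aq)]^3.
Isolating [Co²⁺(aq)] in Q = 10^{9.426} yields log [Co²⁺(aq)] = −0.271, i.e. 0.54 M.

0.54 M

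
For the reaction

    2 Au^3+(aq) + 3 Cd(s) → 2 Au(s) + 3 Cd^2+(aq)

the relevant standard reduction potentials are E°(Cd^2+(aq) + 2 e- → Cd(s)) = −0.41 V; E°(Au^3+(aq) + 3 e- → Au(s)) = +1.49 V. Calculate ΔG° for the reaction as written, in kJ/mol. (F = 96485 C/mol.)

In the reaction as written Au^3+(aq) is reduced, so the Au³⁺/Au couple is the cathode and Cd²⁺/Cd is the anode.
E°cell = +1.49 − (−0.41) = +1.90 V; balancing electrons gives n = 6.
ΔG° = −nFE°cell = −(6)(96485)(+1.90) J/mol = −1100 kJ/mol.

−1100 kJ/mol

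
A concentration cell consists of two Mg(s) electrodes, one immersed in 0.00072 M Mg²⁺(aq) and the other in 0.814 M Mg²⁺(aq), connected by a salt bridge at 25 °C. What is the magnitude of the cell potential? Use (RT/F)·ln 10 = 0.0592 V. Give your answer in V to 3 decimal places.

0.090 V

For a concentration cell E°cell = 0, since both electrodes use the same couple.
The compartment with the higher Mg²⁺(aq) concentration (0.814 M) acts as the cathode; ions are reduced there and produced at the dilute (0.00072 M) anode.
With n = 2, Ecell = −(0.0592/2)·log([dilute]/[conc]) = −(0.0592/2)·log(0.00072/0.814) = +0.090 V.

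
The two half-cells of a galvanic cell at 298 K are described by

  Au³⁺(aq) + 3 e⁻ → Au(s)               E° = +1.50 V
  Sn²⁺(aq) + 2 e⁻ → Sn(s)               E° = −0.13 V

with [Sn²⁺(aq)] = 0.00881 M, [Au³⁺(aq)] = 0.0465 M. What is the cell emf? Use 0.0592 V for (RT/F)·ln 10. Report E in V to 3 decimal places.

+1.665 V

The Au³⁺/Au couple has the more positive E°, so it is the cathode; Sn²⁺/Sn is the anode.
The standard potential is +1.50 − (−0.13) = +1.63 V and the balanced reaction transfers n = 6 electrons.
For the overall reaction 2 Au³⁺(aq) + 3 Sn(s) → 2 Au(s) + 3 Sn²⁺(aq), Q = [Sn²⁺(aq)]^3 / [Au³⁺(aq)]^2 = 0.000316, giving log Q = −3.500.
E = E° − (0.0592/n)·log Q = +1.63 − (0.0592/6)(−3.500) = +1.665 V.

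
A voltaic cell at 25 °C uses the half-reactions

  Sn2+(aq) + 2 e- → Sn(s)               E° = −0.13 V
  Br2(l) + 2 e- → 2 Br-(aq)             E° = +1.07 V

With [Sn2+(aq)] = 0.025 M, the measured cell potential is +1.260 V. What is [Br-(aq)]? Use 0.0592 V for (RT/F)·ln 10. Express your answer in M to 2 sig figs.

0.61 M

The Br₂/Br⁻ couple has the larger reduction potential, so it is the cathode: E°cell = +1.07 − (−0.13) = +1.20 V and n = 2.
From the Nernst equation, log Q = n(E° − E)/0.0592 = 2·(+1.20 − (+1.260))/0.0592 = −2.027.
Balancing electrons gives Br2(l) + Sn(s) → 2 Br-(aq) + Sn2+(aq); thus Q = [Br-(aq)]^2·[Sn2+(aq)].
Solving for the unknown gives log [Br-(aq)] = −0.212, so [Br-(aq)] ≈ 0.61 M.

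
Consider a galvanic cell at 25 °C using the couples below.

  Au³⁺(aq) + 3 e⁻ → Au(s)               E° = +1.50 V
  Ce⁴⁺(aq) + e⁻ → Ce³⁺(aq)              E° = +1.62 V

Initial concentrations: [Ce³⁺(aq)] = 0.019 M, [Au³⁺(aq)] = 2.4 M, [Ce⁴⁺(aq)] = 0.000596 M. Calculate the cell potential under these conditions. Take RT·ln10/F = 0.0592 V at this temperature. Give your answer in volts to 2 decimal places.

+0.02 V

The Ce⁴⁺/Ce³⁺ couple has the more positive E°, so it is the cathode; Au³⁺/Au is the anode.
The standard potential is +1.62 − (+1.50) = +0.12 V and the balanced reaction transfers n = 3 electrons.
Balancing gives 3 Ce⁴⁺(aq) + Au(s) → 3 Ce³⁺(aq) + Au³⁺(aq); hence Q = ([Ce³⁺(aq)]^3·[Au³⁺(aq)]) / [Ce⁴⁺(aq)]^3 = 7.78×10^4 (log Q = 4.891).
E = E° − (0.0592/n)·log Q = +0.12 − (0.0592/3)(4.891) = +0.02 V.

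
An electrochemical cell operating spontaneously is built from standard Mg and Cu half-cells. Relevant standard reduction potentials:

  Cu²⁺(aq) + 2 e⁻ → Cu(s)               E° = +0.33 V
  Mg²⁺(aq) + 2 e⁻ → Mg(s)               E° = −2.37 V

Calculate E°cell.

The Cu²⁺/Cu couple has the higher E°, so Cu ion is reduced (cathode) and Mg is oxidized (anode).
E°cell = E°(cathode) − E°(anode) = +0.33 − (−2.37) = +2.70 V.

+2.70 V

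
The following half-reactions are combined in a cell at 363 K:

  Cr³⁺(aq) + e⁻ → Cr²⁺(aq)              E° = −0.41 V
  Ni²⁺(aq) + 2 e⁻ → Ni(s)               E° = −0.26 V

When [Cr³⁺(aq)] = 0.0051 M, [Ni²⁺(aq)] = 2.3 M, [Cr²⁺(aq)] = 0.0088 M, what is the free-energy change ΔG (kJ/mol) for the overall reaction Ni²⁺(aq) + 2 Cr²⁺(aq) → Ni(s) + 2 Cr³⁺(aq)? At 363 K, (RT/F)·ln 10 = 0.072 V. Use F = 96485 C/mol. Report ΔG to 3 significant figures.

−34.8 kJ/mol

With Ni²⁺/Ni reduced at the cathode, E°cell = −0.26 − (−0.41) = +0.15 V and n = 2.
Here Q = [Cr³⁺(aq)]^2 / ([Ni²⁺(aq)]·[Cr²⁺(aq)]^2) = 0.146 (log Q = −0.836), giving E = +0.15 − (0.072/2)·(−0.836) = +0.1801 V.
ΔG = −nFE = −(2)(96485)(+0.1801) J/mol = −34.8 kJ/mol.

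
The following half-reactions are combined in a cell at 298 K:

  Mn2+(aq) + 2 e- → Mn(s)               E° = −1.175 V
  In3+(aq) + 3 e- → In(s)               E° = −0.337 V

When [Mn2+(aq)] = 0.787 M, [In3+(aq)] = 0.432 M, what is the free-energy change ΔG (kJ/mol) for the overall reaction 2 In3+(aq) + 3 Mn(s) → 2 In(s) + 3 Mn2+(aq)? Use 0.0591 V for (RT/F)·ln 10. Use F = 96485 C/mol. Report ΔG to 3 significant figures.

The standard cell potential is −0.337 − (−1.175) = +0.838 V, with n = 6 electrons in the balanced equation.
Here Q = [Mn2+(aq)]^3 / [In3+(aq)]^2 = 2.61 (log Q = 0.417), giving E = +0.838 − (0.0591/6)·(0.417) = +0.8339 V.
Finally ΔG = −nFE = −(6)(96485 C/mol)(+0.8339 V) = −483 kJ/mol.

−483 kJ/mol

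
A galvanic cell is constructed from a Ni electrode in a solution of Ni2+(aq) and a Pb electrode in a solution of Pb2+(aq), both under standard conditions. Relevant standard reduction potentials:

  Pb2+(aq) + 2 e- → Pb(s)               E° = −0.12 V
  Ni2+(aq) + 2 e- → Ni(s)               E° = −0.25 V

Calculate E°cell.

The Pb²⁺/Pb couple has the higher E°, so Pb ion is reduced (cathode) and Ni is oxidized (anode).
E°cell = E°(cathode) − E°(anode) = −0.12 − (−0.25) = +0.13 V.

+0.13 V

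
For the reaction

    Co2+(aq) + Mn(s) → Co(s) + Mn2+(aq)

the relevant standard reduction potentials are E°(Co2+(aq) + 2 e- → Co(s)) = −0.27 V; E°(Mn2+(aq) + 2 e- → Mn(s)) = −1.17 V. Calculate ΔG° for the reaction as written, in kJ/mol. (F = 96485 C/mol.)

In the reaction as written Co2+(aq) is reduced, so the Co²⁺/Co couple is the cathode and Mn²⁺/Mn is the anode.
E°cell = −0.27 − (−1.17) = +0.90 V; balancing electrons gives n = 2.
ΔG° = −nFE°cell = −(2)(96485)(+0.90) J/mol = −174 kJ/mol.

−174 kJ/mol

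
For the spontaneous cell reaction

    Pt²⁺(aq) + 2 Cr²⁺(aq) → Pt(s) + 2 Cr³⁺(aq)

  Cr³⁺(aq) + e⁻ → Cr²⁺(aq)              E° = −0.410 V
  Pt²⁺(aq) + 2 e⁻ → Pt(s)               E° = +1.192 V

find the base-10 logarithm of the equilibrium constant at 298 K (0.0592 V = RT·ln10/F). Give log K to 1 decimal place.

log K = 54.1

The Pt²⁺/Pt couple is reduced (cathode); E°cell = +1.192 − (−0.410) = +1.602 V with n = 2.
At equilibrium E = 0, so log K = nE°cell / 0.0592 = (2)(+1.602) / 0.0592 = 54.1.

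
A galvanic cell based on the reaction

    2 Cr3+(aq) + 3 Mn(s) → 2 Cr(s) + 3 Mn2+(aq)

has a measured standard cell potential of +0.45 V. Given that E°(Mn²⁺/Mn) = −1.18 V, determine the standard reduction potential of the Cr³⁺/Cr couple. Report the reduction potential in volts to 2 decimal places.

In the reaction as written the Cr³⁺/Cr couple is reduced (cathode) and Mn²⁺/Mn is oxidized (anode), so E°cell = E°(Cr³⁺/Cr) − E°(Mn²⁺/Mn).
E°(Cr³⁺/Cr) = E°cell + E°(anode) = +0.45 + (−1.18) = −0.73 V.

−0.73 V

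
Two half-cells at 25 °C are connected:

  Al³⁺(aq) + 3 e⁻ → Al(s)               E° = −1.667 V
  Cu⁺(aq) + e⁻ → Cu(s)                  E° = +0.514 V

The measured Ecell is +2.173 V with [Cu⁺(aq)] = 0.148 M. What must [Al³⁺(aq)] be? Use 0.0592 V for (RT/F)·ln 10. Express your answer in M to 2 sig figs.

Cu⁺/Cu is the cathode (higher E°); E°cell = +0.514 − (−1.667) = +2.181 V with n = 3.
Rearranging E = E° − (0.0592/n)·log Q gives log Q = 3(+2.181 − (+2.173))/0.0592 = 0.405.
The balanced reaction is 3 Cu⁺(aq) + Al(s) → 3 Cu(s) + Al³⁺(aq), so Q = [Al³⁺(aq)] / [Cu⁺(aq)]^3.
Solving for the unknown gives log [Al³⁺(aq)] = −2.084, so [Al³⁺(aq)] ≈ 0.0082 M.

0.0082 M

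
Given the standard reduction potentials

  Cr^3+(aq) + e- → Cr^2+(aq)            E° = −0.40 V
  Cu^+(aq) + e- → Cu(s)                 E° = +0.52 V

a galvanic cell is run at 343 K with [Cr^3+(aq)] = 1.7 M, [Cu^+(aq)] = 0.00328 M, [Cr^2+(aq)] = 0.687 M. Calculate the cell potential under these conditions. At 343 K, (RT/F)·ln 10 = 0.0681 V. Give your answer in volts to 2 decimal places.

+0.72 V

The Cu⁺/Cu couple has the more positive E°, so it is the cathode; Cr³⁺/Cr²⁺ is the anode.
E°cell = E°cat − E°an = +0.52 − (−0.40) = +0.92 V; n = 1.
Balancing gives Cu^+(aq) + Cr^2+(aq) → Cu(s) + Cr^3+(aq); hence Q = [Cr^3+(aq)] / ([Cu^+(aq)]·[Cr^2+(aq)]) = 754 (log Q = 2.878).
Applying E = E° − (RT ln10/nF)·log Q gives +0.92 − (0.0681/1)(2.878) = +0.72 V.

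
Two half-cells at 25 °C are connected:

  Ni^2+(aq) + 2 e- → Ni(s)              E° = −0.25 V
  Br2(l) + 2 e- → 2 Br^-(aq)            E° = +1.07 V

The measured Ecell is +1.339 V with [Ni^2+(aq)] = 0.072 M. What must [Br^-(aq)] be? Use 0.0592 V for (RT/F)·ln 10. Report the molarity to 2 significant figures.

Br₂/Br⁻ is the cathode (higher E°); E°cell = +1.07 − (−0.25) = +1.32 V with n = 2.
From the Nernst equation, log Q = n(E° − E)/0.0592 = 2·(+1.32 − (+1.339))/0.0592 = −0.642.
The balanced reaction is Br2(l) + Ni(s) → 2 Br^-(aq) + Ni^2+(aq), so Q = [Br^-(aq)]^2·[Ni^2+(aq)].
Solving for the unknown gives log [Br^-(aq)] = 0.250, so [Br^-(aq)] ≈ 1.8 M.

1.8 M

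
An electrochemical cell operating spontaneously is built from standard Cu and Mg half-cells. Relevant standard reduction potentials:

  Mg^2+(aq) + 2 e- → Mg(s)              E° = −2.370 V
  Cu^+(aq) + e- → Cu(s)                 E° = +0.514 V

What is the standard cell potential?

Of the two couples in this cell, the one with the more positive reduction potential is reduced at the cathode: here that is Cu⁺/Cu (+0.514 V); Mg²⁺/Mg (−2.370 V) is the anode.
E°cell = E°(cathode) − E°(anode) = +0.514 − (−2.370) = +2.884 V.

+2.884 V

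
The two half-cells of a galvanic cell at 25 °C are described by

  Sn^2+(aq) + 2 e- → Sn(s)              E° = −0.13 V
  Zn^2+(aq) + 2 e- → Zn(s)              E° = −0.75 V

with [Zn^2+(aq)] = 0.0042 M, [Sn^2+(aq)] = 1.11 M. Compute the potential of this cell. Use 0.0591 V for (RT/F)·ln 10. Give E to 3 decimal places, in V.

Since E°(Sn²⁺/Sn) > E°(Zn²⁺/Zn), Sn²⁺/Sn serves as the cathode.
E°cell = E°cat − E°an = −0.13 − (−0.75) = +0.62 V; n = 2.
The balanced reaction is Sn^2+(aq) + Zn(s) → Sn(s) + Zn^2+(aq), so Q = [Zn^2+(aq)] / [Sn^2+(aq)] = 0.00378 and log Q = −2.422.
E = E° − (0.0591/n)·log Q = +0.62 − (0.0591/2)(−2.422) = +0.692 V.

+0.692 V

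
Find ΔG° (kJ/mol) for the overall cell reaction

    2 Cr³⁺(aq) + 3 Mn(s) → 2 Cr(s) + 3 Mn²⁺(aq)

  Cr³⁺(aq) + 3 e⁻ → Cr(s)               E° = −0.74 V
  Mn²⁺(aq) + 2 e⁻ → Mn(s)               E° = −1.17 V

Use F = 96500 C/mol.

−249 kJ/mol

In the reaction as written Cr³⁺(aq) is reduced, so the Cr³⁺/Cr couple is the cathode and Mn²⁺/Mn is the anode.
E°cell = −0.74 − (−1.17) = +0.43 V; balancing electrons gives n = 6.
ΔG° = −nFE°cell = −(6)(96500)(+0.43) J/mol = −249 kJ/mol.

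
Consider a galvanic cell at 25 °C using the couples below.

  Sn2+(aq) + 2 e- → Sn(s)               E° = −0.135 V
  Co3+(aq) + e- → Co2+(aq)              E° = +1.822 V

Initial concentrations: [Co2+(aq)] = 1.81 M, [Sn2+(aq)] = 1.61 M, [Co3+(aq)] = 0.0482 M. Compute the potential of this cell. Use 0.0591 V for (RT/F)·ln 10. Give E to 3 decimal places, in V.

+1.858 V

Co³⁺/Co²⁺ is reduced (cathode, E° = +1.822 V) and Sn²⁺/Sn is oxidized (anode).
The standard potential is +1.822 − (−0.135) = +1.957 V and the balanced reaction transfers n = 2 electrons.
For the overall reaction 2 Co3+(aq) + Sn(s) → 2 Co2+(aq) + Sn2+(aq), Q = ([Co2+(aq)]^2·[Sn2+(aq)]) / [Co3+(aq)]^2 = 2.27×10^3, giving log Q = 3.356.
Applying E = E° − (RT ln10/nF)·log Q gives +1.957 − (0.0591/2)(3.356) = +1.858 V.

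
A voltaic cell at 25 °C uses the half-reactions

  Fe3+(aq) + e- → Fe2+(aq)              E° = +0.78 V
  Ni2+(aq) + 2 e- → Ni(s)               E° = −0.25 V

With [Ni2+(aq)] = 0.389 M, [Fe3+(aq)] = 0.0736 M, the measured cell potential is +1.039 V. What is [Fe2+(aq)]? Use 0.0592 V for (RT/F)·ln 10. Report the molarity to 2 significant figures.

0.083 M

Fe³⁺/Fe²⁺ is the cathode (higher E°); E°cell = +0.78 − (−0.25) = +1.03 V with n = 2.
Since E = E° − (0.0592/n)·log Q, log Q = n(E° − E)/0.0592 = −0.304.
Balancing electrons gives 2 Fe3+(aq) + Ni(s) → 2 Fe2+(aq) + Ni2+(aq); thus Q = ([Fe2+(aq)]^2·[Ni2+(aq)]) / [Fe3+(aq)]^2.
Substituting the known concentrations and solving, log [Fe2+(aq)] = −1.080 and [Fe2+(aq)] = 0.083 M.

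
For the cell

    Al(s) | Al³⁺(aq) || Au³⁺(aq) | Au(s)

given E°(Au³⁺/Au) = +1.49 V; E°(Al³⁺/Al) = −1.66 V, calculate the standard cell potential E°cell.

By convention the left-hand electrode in cell notation is the anode (oxidation) and the right-hand electrode is the cathode (reduction).
E°cell = E°(right) − E°(left) = +1.49 − (−1.66) = +3.15 V.

+3.15 V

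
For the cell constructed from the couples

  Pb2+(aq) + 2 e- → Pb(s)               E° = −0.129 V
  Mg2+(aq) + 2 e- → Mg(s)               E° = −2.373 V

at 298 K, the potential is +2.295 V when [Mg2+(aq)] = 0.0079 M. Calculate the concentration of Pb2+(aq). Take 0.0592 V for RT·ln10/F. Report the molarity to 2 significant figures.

0.42 M

With Pb²⁺/Pb at the cathode and Mg²⁺/Mg at the anode, E°cell = −0.129 − (−2.373) = +2.244 V (n = 2).
Since E = E° − (0.0592/n)·log Q, log Q = n(E° − E)/0.0592 = −1.723.
Balancing electrons gives Pb2+(aq) + Mg(s) → Pb(s) + Mg2+(aq); thus Q = [Mg2+(aq)] / [Pb2+(aq)].
Isolating [Pb2+(aq)] in Q = 10^{−1.723} yields log [Pb2+(aq)] = −0.379, i.e. 0.42 M.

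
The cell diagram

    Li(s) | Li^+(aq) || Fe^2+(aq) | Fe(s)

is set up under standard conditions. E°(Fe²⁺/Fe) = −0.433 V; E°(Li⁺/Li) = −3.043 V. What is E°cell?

By convention the left-hand electrode in cell notation is the anode (oxidation) and the right-hand electrode is the cathode (reduction).
E°cell = E°(right) − E°(left) = −0.433 − (−3.043) = +2.610 V.

+2.610 V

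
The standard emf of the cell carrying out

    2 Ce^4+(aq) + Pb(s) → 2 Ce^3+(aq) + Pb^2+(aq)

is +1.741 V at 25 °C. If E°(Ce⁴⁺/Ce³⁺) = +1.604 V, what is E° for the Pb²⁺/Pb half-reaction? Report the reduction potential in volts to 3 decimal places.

In the reaction as written the Ce⁴⁺/Ce³⁺ couple is reduced (cathode) and Pb²⁺/Pb is oxidized (anode), so E°cell = E°(Ce⁴⁺/Ce³⁺) − E°(Pb²⁺/Pb).
E°(Pb²⁺/Pb) = E°(cathode) − E°cell = +1.604 − (+1.741) = −0.137 V.

−0.137 V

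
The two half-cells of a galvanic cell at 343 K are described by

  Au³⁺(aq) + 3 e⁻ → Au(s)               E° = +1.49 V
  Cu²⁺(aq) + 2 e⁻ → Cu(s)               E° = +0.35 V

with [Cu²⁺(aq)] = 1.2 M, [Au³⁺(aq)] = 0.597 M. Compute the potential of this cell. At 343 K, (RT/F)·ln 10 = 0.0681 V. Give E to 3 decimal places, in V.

+1.132 V

The Au³⁺/Au couple has the more positive E°, so it is the cathode; Cu²⁺/Cu is the anode.
E°cell = +1.49 − (+0.35) = +1.14 V, with n = 6 electrons transferred.
The balanced reaction is 2 Au³⁺(aq) + 3 Cu(s) → 2 Au(s) + 3 Cu²⁺(aq), so Q = [Cu²⁺(aq)]^3 / [Au³⁺(aq)]^2 = 4.85 and log Q = 0.686.
E = E° − (0.0681/n)·log Q = +1.14 − (0.0681/6)(0.686) = +1.132 V.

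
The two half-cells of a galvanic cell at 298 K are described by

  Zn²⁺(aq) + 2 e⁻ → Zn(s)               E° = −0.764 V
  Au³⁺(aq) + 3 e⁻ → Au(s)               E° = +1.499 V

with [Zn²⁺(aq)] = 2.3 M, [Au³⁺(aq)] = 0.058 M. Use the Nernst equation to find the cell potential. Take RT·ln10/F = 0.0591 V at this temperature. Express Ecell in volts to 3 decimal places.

Since E°(Au³⁺/Au) > E°(Zn²⁺/Zn), Au³⁺/Au serves as the cathode.
The standard potential is +1.499 − (−0.764) = +2.263 V and the balanced reaction transfers n = 6 electrons.
The balanced reaction is 2 Au³⁺(aq) + 3 Zn(s) → 2 Au(s) + 3 Zn²⁺(aq), so Q = [Zn²⁺(aq)]^3 / [Au³⁺(aq)]^2 = 3.62×10^3 and log Q = 3.558.
By the Nernst equation, E = +2.263 − (0.0591/6)·(3.558) = +2.228 V.

+2.228 V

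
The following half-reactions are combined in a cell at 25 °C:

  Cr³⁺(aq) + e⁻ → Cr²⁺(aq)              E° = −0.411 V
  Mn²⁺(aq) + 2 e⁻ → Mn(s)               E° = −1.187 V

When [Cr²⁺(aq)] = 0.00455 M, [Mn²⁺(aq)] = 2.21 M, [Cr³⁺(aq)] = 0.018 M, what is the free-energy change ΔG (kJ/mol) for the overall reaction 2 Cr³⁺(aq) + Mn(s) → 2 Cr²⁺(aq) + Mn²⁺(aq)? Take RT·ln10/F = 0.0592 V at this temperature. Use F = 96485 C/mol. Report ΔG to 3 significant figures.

E°cell = −0.411 − (−1.187) = +0.776 V; the balanced reaction transfers n = 2 electrons.
Q = ([Cr²⁺(aq)]^2·[Mn²⁺(aq)]) / [Cr³⁺(aq)]^2 = 0.141, so log Q = −0.850 and E = +0.776 − (0.0592/2)(−0.850) = +0.8012 V.
Finally ΔG = −nFE = −(2)(96485 C/mol)(+0.8012 V) = −155 kJ/mol.

−155 kJ/mol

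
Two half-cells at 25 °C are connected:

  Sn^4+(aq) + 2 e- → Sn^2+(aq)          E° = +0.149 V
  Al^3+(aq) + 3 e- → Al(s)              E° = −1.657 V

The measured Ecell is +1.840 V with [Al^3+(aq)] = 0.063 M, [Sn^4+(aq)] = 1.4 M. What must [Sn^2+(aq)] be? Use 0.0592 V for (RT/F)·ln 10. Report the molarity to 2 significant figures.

0.63 M

With Sn⁴⁺/Sn²⁺ at the cathode and Al³⁺/Al at the anode, E°cell = +0.149 − (−1.657) = +1.806 V (n = 6).
From the Nernst equation, log Q = n(E° − E)/0.0592 = 6·(+1.806 − (+1.840))/0.0592 = −3.446.
The balanced reaction is 3 Sn^4+(aq) + 2 Al(s) → 3 Sn^2+(aq) + 2 Al^3+(aq), so Q = ([Sn^2+(aq)]^3·[Al^3+(aq)]^2) / [Sn^4+(aq)]^3.
Substituting the known concentrations and solving, log [Sn^2+(aq)] = −0.202 and [Sn^2+(aq)] = 0.63 M.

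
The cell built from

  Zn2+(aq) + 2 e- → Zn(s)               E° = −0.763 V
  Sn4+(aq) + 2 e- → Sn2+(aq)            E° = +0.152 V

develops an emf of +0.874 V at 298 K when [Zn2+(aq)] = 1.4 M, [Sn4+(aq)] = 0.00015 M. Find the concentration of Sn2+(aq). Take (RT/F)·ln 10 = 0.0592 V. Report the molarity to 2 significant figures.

With Sn⁴⁺/Sn²⁺ at the cathode and Zn²⁺/Zn at the anode, E°cell = +0.152 − (−0.763) = +0.915 V (n = 2).
Rearranging E = E° − (0.0592/n)·log Q gives log Q = 2(+0.915 − (+0.874))/0.0592 = 1.385.
The balanced reaction is Sn4+(aq) + Zn(s) → Sn2+(aq) + Zn2+(aq), so Q = ([Sn2+(aq)]·[Zn2+(aq)]) / [Sn4+(aq)].
Isolating [Sn2+(aq)] in Q = 10^{1.385} yields log [Sn2+(aq)] = −2.585, i.e. 0.0026 M.

0.0026 M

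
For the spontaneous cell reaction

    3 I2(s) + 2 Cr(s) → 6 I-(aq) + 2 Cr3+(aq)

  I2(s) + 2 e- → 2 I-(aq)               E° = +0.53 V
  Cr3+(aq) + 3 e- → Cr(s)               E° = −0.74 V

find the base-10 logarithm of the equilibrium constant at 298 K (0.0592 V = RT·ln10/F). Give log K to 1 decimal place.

The I₂/I⁻ couple is reduced (cathode); E°cell = +0.53 − (−0.74) = +1.27 V with n = 6.
At equilibrium E = 0, so log K = nE°cell / 0.0592 = (6)(+1.27) / 0.0592 = 128.7.

log K = 128.7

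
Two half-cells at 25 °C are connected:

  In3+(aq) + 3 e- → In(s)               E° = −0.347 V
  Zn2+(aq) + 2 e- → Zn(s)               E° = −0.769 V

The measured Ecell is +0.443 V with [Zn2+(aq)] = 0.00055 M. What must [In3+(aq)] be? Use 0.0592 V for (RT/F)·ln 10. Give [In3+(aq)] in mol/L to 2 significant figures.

0.00015 M

In³⁺/In is the cathode (higher E°); E°cell = −0.347 − (−0.769) = +0.422 V with n = 6.
Rearranging E = E° − (0.0592/n)·log Q gives log Q = 6(+0.422 − (+0.443))/0.0592 = −2.128.
Balancing electrons gives 2 In3+(aq) + 3 Zn(s) → 2 In(s) + 3 Zn2+(aq); thus Q = [Zn2+(aq)]^3 / [In3+(aq)]^2.
Substituting the known concentrations and solving, log [In3+(aq)] = −3.825 and [In3+(aq)] = 0.00015 M.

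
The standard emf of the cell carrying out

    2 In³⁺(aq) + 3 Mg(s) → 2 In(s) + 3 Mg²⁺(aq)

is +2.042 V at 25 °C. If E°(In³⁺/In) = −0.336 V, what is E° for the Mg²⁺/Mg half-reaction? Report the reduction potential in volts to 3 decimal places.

−2.378 V

In the reaction as written the In³⁺/In couple is reduced (cathode) and Mg²⁺/Mg is oxidized (anode), so E°cell = E°(In³⁺/In) − E°(Mg²⁺/Mg).
E°(Mg²⁺/Mg) = E°(cathode) − E°cell = −0.336 − (+2.042) = −2.378 V.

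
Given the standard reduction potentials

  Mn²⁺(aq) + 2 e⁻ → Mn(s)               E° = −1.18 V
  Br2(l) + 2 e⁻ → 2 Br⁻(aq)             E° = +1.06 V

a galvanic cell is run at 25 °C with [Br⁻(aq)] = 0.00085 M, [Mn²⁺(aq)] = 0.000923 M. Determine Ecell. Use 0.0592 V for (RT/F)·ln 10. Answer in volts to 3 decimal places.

Br₂/Br⁻ is reduced (cathode, E° = +1.06 V) and Mn²⁺/Mn is oxidized (anode).
E°cell = E°cat − E°an = +1.06 − (−1.18) = +2.24 V; n = 2.
For the overall reaction Br2(l) + Mn(s) → 2 Br⁻(aq) + Mn²⁺(aq), Q = [Br⁻(aq)]^2·[Mn²⁺(aq)] = 6.67×10^−10, giving log Q = −9.176.
Applying E = E° − (RT ln10/nF)·log Q gives +2.24 − (0.0592/2)(−9.176) = +2.512 V.

+2.512 V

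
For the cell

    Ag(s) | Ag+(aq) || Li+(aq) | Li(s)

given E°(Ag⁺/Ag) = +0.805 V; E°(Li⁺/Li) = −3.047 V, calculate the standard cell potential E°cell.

By convention the left-hand electrode in cell notation is the anode (oxidation) and the right-hand electrode is the cathode (reduction).
E°cell = E°(right) − E°(left) = −3.047 − (+0.805) = −3.852 V.
The negative sign shows that, as written, the cell would require an external voltage to drive the reaction.

−3.852 V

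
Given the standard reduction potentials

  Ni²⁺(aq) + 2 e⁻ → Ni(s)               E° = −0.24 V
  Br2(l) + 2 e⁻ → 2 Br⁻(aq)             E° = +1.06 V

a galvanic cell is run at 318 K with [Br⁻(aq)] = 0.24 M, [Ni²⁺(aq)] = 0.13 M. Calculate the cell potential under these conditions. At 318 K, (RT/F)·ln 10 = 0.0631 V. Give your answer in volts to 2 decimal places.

Br₂/Br⁻ is reduced (cathode, E° = +1.06 V) and Ni²⁺/Ni is oxidized (anode).
The standard potential is +1.06 − (−0.24) = +1.30 V and the balanced reaction transfers n = 2 electrons.
Balancing gives Br2(l) + Ni(s) → 2 Br⁻(aq) + Ni²⁺(aq); hence Q = [Br⁻(aq)]^2·[Ni²⁺(aq)] = 0.00749 (log Q = −2.126).
E = E° − (0.0631/n)·log Q = +1.30 − (0.0631/2)(−2.126) = +1.37 V.

+1.37 V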